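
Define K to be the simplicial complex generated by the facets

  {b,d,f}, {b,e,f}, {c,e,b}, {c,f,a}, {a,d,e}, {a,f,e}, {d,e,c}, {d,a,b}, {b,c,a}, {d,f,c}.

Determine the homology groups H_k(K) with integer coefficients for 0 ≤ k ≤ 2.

H_0 = Z,  H_1 = Z_2,  H_2 = 0.

Order the vertices as a < b < c < d < e < f. Listing each simplex with vertices in this order, K has dimension 2 with simplices:

  0-simplices (6): a, b, c, d, e, f
  1-simplices (15): ab, ac, ad, ae, af, bc, bd, be, bf, cd, ce, cf, de, df, ef
  2-simplices (10): abc, abd, acf, ade, aef, bce, bdf, bef, cde, cdf

Hence C_0 ≅ Z^6, C_1 ≅ Z^15, C_2 ≅ Z^10.

∂_1: C_1 → C_0 sends each edge [p,q] (with p < q) to q − p.
The 6×15 boundary matrix has rank 5 and Smith normal form diag(1,1,1,1,1).

Boundary ∂_2: C_2 → C_1 maps a triangle to the signed sum of its edges. For instance
  ∂abd = bd − ad + ab,
  ∂bdf = df − bf + bd.
As a 15×10 matrix over Z this has rank 10, with invariant factors (1,1,1,1,1,1,1,1,1,2).

Computing H_k = (kernel of ∂_k) / (image of ∂_{k+1}):

  H_0: rank C_0 − rank ∂_1 = 6 − 5 = 1, and the invariant factors of ∂_1 are all 1, so H_0 = Z.
  H_1: rank ker ∂_1 − rank ∂_2 = (15 − 5) − 10 = 0, and ∂_2 has invariant factor 2 > 1, so H_1 = Z_2.
  H_2: rank ker ∂_2 − rank ∂_3 = (10 − 10) − 0 = 0, and there is no ∂_3, so H_2 = 0.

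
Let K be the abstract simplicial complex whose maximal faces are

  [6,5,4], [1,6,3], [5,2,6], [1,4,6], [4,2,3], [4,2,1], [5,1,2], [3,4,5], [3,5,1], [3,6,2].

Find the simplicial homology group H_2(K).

Fix the vertex order 1 < 2 < 3 < 4 < 5 < 6 and write every simplex with vertices in increasing order. Then dim K = 2 and the simplices of K are:

  0-simplices (6): [1], [2], [3], [4], [5], [6]
  1-simplices (15): [1,2], [1,3], [1,4], [1,5], [1,6], [2,3], [2,4], [2,5], [2,6], [3,4], [3,5], [3,6], [4,5], [4,6], [5,6]
  2-simplices (10): [1,2,4], [1,2,5], [1,3,5], [1,3,6], [1,4,6], [2,3,4], [2,3,6], [2,5,6], [3,4,5], [4,5,6]

giving chain groups C_0 ≅ Z^6, C_1 ≅ Z^15, C_2 ≅ Z^10.

∂_1: C_1 → C_0 maps an edge to its endpoints' difference, ∂[p,q] = q − p. For instance
  ∂[4,5] = [5] − [4].
The 6×15 boundary matrix has rank 5 and Smith normal form diag(1,1,1,1,1).

∂_2: C_2 → C_1 acts by ∂[p,q,r] = [q,r] − [p,r] + [p,q]. For instance
  ∂[1,2,5] = [2,5] − [1,5] + [1,2],
  ∂[1,4,6] = [4,6] − [1,6] + [1,4].
The 15×10 boundary matrix has rank 10 and Smith normal form diag(1,1,1,1,1,1,1,1,1,2).

From H_k ≅ ker(∂_k) / im(∂_{k+1}) we obtain:

  H_2: rank ker ∂_2 − rank ∂_3 = (10 − 10) − 0 = 0, and there is no ∂_3, so H_2 ≅ 0.

H_2 = 0.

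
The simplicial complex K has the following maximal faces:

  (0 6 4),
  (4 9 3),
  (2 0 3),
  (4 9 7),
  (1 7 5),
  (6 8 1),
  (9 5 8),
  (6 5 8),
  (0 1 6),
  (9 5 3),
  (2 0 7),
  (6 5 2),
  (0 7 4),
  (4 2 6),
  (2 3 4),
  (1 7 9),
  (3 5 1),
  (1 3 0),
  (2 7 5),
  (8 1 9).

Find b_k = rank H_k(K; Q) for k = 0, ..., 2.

b_0 = 1, b_1 = 1, b_2 = 0.

Take the total order 0 < 1 < 2 < 3 < 4 < 5 < 6 < 7 < 8 < 9 on the vertex set. Then K (dimension 2) consists of the simplices:

  0-simplices (10): [0], [1], [2], [3], [4], [5], [6], [7], [8], [9]
  1-simplices (30): (30 of them)
  2-simplices (20): (20 of them)

Hence C_0 ≅ Z^10, C_1 ≅ Z^30, C_2 ≅ Z^20.

The boundary map ∂_1: C_1 → C_0 maps an edge to its endpoints' difference, ∂[p,q] = q − p.
This gives a 10×30 integer matrix of rank 9; reducing to Smith normal form yields diagonal entries (1,1,1,1,1,1,1,1,1).

The boundary map ∂_2: C_2 → C_1 sends each 2-simplex [p,q,r] to [q,r] − [p,r] + [p,q]. For instance
  ∂[1,6,8] = [6,8] − [1,8] + [1,6],
  ∂[0,4,7] = [4,7] − [0,7] + [0,4].
The 30×20 boundary matrix has rank 20 and Smith normal form diag(1,1,1,1,1,1,1,1,1,1,1,1,1,1,1,1,1,1,1,2).

Now H_k = ker ∂_k / im ∂_{k+1}, so:

  H_0: rank C_0 − rank ∂_1 = 10 − 9 = 1, and the invariant factors of ∂_1 are all 1, so H_0 = Z.
  H_1: rank ker ∂_1 − rank ∂_2 = (30 − 9) − 20 = 1, and ∂_2 has invariant factor 2 > 1, so H_1 = Z × Z/2.
  H_2: rank ker ∂_2 − rank ∂_3 = (20 − 20) − 0 = 0, and there is no ∂_3, so H_2 = 0.

As a check, the Euler characteristic is 10 − 30 + 20 = 0, which agrees with 1 − 1 + 0 = 0.

Hence the Betti numbers are b_0 = 1, b_1 = 1, b_2 = 0.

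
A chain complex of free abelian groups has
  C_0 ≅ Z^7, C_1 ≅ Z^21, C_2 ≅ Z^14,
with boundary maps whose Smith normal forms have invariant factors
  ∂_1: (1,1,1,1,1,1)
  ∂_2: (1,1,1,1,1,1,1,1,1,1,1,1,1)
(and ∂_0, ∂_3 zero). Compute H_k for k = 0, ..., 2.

H_0 = Z,  H_1 = Z^2,  H_2 = Z.

H_0: b_0 = 7 − 0 − 6 = 1; torsion from ∂_1 factors > 1: none. So H_0 = Z.
H_1: b_1 = 21 − 6 − 13 = 2; torsion from ∂_2 factors > 1: none. So H_1 = Z^2.
H_2: b_2 = 14 − 13 − 0 = 1; torsion from ∂_3 factors > 1: none. So H_2 = Z.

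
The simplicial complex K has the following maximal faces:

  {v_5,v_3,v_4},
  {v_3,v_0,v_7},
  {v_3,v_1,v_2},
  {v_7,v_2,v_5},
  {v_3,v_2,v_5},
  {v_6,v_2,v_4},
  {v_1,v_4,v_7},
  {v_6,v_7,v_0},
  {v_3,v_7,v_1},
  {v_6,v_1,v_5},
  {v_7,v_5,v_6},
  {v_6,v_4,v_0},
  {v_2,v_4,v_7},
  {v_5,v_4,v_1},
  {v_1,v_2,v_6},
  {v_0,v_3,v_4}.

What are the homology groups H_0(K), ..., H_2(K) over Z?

Take the total order v_0 < v_1 < v_2 < v_3 < v_4 < v_5 < v_6 < v_7 on the vertex set. Then K (dimension 2) consists of the simplices:

  0-simplices (8): [v_0], [v_1], [v_2], [v_3], [v_4], [v_5], [v_6], [v_7]
  1-simplices (24): (24 of them)
  2-simplices (16): (16 of them)

Hence C_0 ≅ Z^8, C_1 ≅ Z^24, C_2 ≅ Z^16.

∂_1: C_1 → C_0 is given by ∂[p,q] = [q] − [p]. For instance
  ∂[v_6,v_7] = [v_7] − [v_6].
As a 8×24 matrix over Z this has rank 7, with invariant factors (1,1,1,1,1,1,1).

The boundary map ∂_2: C_2 → C_1 maps a triangle to the signed sum of its edges. For instance
  ∂[v_1,v_4,v_7] = [v_4,v_7] − [v_1,v_7] + [v_1,v_4],
  ∂[v_1,v_2,v_6] = [v_2,v_6] − [v_1,v_6] + [v_1,v_2].
The resulting 24×16 matrix has rank 15, and its Smith normal form has invariant factors (1,1,1,1,1,1,1,1,1,1,1,1,1,1,1).

Now H_k = ker ∂_k / im ∂_{k+1}, so:

  H_0: rank C_0 − rank ∂_1 = 8 − 7 = 1, and the invariant factors of ∂_1 are all 1, so H_0 = Z.
  H_1: rank ker ∂_1 − rank ∂_2 = (24 − 7) − 15 = 2, and the invariant factors of ∂_2 are all 1, so H_1 = Z^2.
  H_2: rank ker ∂_2 − rank ∂_3 = (16 − 15) − 0 = 1, and there is no ∂_3, so H_2 = Z.

(K is a triangulation of the torus T^2.)

H_0 = Z,  H_1 = Z^2,  H_2 = Z.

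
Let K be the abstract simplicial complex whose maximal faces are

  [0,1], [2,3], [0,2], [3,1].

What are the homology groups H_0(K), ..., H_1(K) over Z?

H_0 = Z,  H_1 = Z.

Take the total order 0 < 1 < 2 < 3 on the vertex set. Then K (dimension 1) consists of the simplices:

  0-simplices (4): [0], [1], [2], [3]
  1-simplices (4): [0,1], [0,2], [1,3], [2,3]

Hence C_0 ≅ Z^4, C_1 ≅ Z^4.

Boundary ∂_1: C_1 → C_0 is given by ∂[p,q] = [q] − [p].
This gives a 4×4 integer matrix of rank 3; reducing to Smith normal form yields diagonal entries (1,1,1).

Computing H_k = (kernel of ∂_k) / (image of ∂_{k+1}):

  H_0: rank C_0 − rank ∂_1 = 4 − 3 = 1, and the invariant factors of ∂_1 are all 1, so H_0 ≅ Z.
  H_1: rank ker ∂_1 − rank ∂_2 = (4 − 3) − 0 = 1, and there is no ∂_2, so H_1 ≅ Z.

(K is a triangulation of the circle S^1.)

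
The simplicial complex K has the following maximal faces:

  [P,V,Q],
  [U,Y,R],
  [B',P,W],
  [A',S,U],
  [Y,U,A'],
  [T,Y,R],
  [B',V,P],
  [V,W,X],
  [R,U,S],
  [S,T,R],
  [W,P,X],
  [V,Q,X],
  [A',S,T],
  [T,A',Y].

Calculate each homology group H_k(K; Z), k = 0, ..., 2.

We work with the vertex ordering P < Q < R < S < T < U < V < W < X < Y < A' < B'. The simplices of K, each written with vertices in increasing order, are:

  0-simplices (12): [P], [Q], [R], [S], [T], [U], [V], [W], [X], [Y], [A'], [B']
  1-simplices (24): (24 of them)
  2-simplices (14): [P,Q,V], [P,V,B'], [P,W,X], [P,W,B'], [Q,V,X], [R,S,T], [R,S,U], [R,T,Y], [R,U,Y], [S,T,A'], [S,U,A'], [T,Y,A'], [U,Y,A'], [V,W,X]

so the chain groups are C_0 ≅ Z^12, C_1 ≅ Z^24, C_2 ≅ Z^14.

Boundary ∂_1: C_1 → C_0 maps an edge to its endpoints' difference, ∂[p,q] = q − p. For instance
  ∂[V,B'] = [B'] − [V].
As a 12×24 matrix over Z this has rank 10, with invariant factors (1,1,1,1,1,1,1,1,1,1).

The boundary map ∂_2: C_2 → C_1 maps a triangle to the signed sum of its edges. For instance
  ∂[S,U,A'] = [U,A'] − [S,A'] + [S,U],
  ∂[R,U,Y] = [U,Y] − [R,Y] + [R,U].
As a 24×14 matrix over Z this has rank 13, with invariant factors (1,1,1,1,1,1,1,1,1,1,1,1,1).

Computing H_k = (kernel of ∂_k) / (image of ∂_{k+1}):

  H_0: rank C_0 − rank ∂_1 = 12 − 10 = 2, and the invariant factors of ∂_1 are all 1, so H_0 = Z^2.
  H_1: rank ker ∂_1 − rank ∂_2 = (24 − 10) − 13 = 1, and the invariant factors of ∂_2 are all 1, so H_1 = Z.
  H_2: rank ker ∂_2 − rank ∂_3 = (14 − 13) − 0 = 1, and there is no ∂_3, so H_2 = Z.

(K is a triangulation of the disjoint union of the 2-sphere S^2 and the cylinder S^1 x I.)

H_0 ≅ Z^2,  H_1 ≅ Z,  H_2 ≅ Z.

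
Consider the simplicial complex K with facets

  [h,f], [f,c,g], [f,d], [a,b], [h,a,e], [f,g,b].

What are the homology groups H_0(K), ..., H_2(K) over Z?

K has 8 vertices, 11 edges, 3 triangles.
rank ∂_0 = 0, rank ∂_1 = 7 ⇒ b_0 = 8 − 0 − 7 = 1; all invariant factors of ∂_1 are 1 so no torsion. So H_0 = Z.
rank ∂_1 = 7, rank ∂_2 = 3 ⇒ b_1 = 11 − 7 − 3 = 1; all invariant factors of ∂_2 are 1 so no torsion. So H_1 = Z.
rank ∂_2 = 3, rank ∂_3 = 0 ⇒ b_2 = 3 − 3 − 0 = 0. So H_2 = 0.

H_0 = Z,  H_1 = Z,  H_2 = 0.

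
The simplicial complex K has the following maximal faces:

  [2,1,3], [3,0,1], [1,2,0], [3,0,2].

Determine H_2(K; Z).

Order the vertices as 0 < 1 < 2 < 3. Listing each simplex with vertices in this order, K has dimension 2 with simplices:

  0-simplices (4): [0], [1], [2], [3]
  1-simplices (6): [0,1], [0,2], [0,3], [1,2], [1,3], [2,3]
  2-simplices (4): [0,1,2], [0,1,3], [0,2,3], [1,2,3]

Hence C_0 ≅ Z^4, C_1 ≅ Z^6, C_2 ≅ Z^4.

∂_1: C_1 → C_0 is given by ∂[p,q] = [q] − [p].
The 4×6 boundary matrix has rank 3 and Smith normal form diag(1,1,1).

The boundary map ∂_2: C_2 → C_1 acts by ∂[p,q,r] = [q,r] − [p,r] + [p,q]. For instance
  ∂[0,1,2] = [1,2] − [0,2] + [0,1],
  ∂[0,1,3] = [1,3] − [0,3] + [0,1].
The 6×4 boundary matrix has rank 3 and Smith normal form diag(1,1,1).

Now H_k = ker ∂_k / im ∂_{k+1}, so:

  H_2: rank ker ∂_2 − rank ∂_3 = (4 − 3) − 0 = 1, and there is no ∂_3, so H_2 ≅ Z.

(K is a triangulation of the 2-sphere S^2.)

H_2 = Z.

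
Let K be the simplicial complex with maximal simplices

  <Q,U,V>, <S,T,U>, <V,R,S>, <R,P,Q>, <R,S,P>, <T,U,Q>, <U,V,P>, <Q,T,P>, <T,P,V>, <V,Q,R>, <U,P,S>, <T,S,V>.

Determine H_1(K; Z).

H_1 = Z_2.

Order the vertices as P < Q < R < S < T < U < V. Listing each simplex with vertices in this order, K has dimension 2 with simplices:

  0-simplices (7): P, Q, R, S, T, U, V
  1-simplices (18): PQ, PR, PS, PT, PU, PV, QR, QT, QU, QV, RS, RV, ST, SU, SV, TU, TV, UV
  2-simplices (12): PQR, PQT, PRS, PSU, PTV, PUV, QRV, QTU, QUV, RSV, STU, STV

Hence C_0 ≅ Z^7, C_1 ≅ Z^18, C_2 ≅ Z^12.

Boundary ∂_1: C_1 → C_0 is given by ∂[p,q] = [q] − [p].
This gives a 7×18 integer matrix of rank 6; reducing to Smith normal form yields diagonal entries (1,1,1,1,1,1).

The boundary map ∂_2: C_2 → C_1 acts by ∂[p,q,r] = [q,r] − [p,r] + [p,q]. For instance
  ∂PUV = UV − PV + PU,
  ∂QTU = TU − QU + QT.
This gives a 18×12 integer matrix of rank 12; reducing to Smith normal form yields diagonal entries (1,1,1,1,1,1,1,1,1,1,1,2).

Now H_k = ker ∂_k / im ∂_{k+1}, so:

  H_1: rank ker ∂_1 − rank ∂_2 = (18 − 6) − 12 = 0, and ∂_2 has invariant factor 2 > 1, so H_1 = Z_2.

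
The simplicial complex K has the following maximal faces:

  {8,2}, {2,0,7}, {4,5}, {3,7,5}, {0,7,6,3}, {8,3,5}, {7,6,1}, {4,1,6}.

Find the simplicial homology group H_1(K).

Order the vertices as 0 < 1 < 2 < 3 < 4 < 5 < 6 < 7 < 8. Listing each simplex with vertices in this order, K has dimension 3 with simplices:

  0-simplices (9): [0], [1], [2], [3], [4], [5], [6], [7], [8]
  1-simplices (18): [0,2], [0,3], [0,6], [0,7], [1,4], [1,6], [1,7], [2,7], [2,8], [3,5], [3,6], [3,7], [3,8], [4,5], [4,6], [5,7], [5,8], [6,7]
  2-simplices (9): [0,2,7], [0,3,6], [0,3,7], [0,6,7], [1,4,6], [1,6,7], [3,5,7], [3,5,8], [3,6,7]
  3-simplices (1): [0,3,6,7]

so the chain groups are C_0 ≅ Z^9, C_1 ≅ Z^18, C_2 ≅ Z^9, C_3 ≅ Z^1.

The boundary map ∂_1: C_1 → C_0 sends each edge [p,q] (with p < q) to q − p. For instance
  ∂[0,7] = [7] − [0].
The resulting 9×18 matrix has rank 8, and its Smith normal form has invariant factors (1,1,1,1,1,1,1,1).

∂_2: C_2 → C_1 sends each 2-simplex [p,q,r] to [q,r] − [p,r] + [p,q]. For instance
  ∂[0,3,7] = [3,7] − [0,7] + [0,3],
  ∂[0,6,7] = [6,7] − [0,7] + [0,6].
The resulting 18×9 matrix has rank 8, and its Smith normal form has invariant factors (1,1,1,1,1,1,1,1).

Boundary ∂_3: C_3 → C_2 sends each 3-simplex σ to the alternating sum Σ_i (−1)^i (σ with its i-th vertex removed). For instance
  ∂[0,3,6,7] = [3,6,7] − [0,6,7] + [0,3,7] − [0,3,6].
The resulting 9×1 matrix has rank 1, and its Smith normal form has invariant factors (1).

From H_k ≅ ker(∂_k) / im(∂_{k+1}) we obtain:

  H_1: rank ker ∂_1 − rank ∂_2 = (18 − 8) − 8 = 2, and the invariant factors of ∂_2 are all 1, so H_1 ≅ Z^2.

H_1 ≅ Z^2.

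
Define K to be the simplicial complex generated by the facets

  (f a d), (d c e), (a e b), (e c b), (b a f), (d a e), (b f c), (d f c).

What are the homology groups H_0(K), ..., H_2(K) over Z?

Order the vertices as a < b < c < d < e < f. Listing each simplex with vertices in this order, K has dimension 2 with simplices:

  0-simplices (6): a, b, c, d, e, f
  1-simplices (12): ab, ad, ae, af, bc, be, bf, cd, ce, cf, de, df
  2-simplices (8): abe, abf, ade, adf, bce, bcf, cde, cdf

Hence C_0 ≅ Z^6, C_1 ≅ Z^12, C_2 ≅ Z^8.

The boundary map ∂_1: C_1 → C_0 is given by ∂[p,q] = [q] − [p]. For instance
  ∂bc = c − b.
The 6×12 boundary matrix has rank 5 and Smith normal form diag(1,1,1,1,1).

Boundary ∂_2: C_2 → C_1 sends each 2-simplex [p,q,r] to [q,r] − [p,r] + [p,q]. For instance
  ∂adf = df − af + ad,
  ∂cde = de − ce + cd.
The resulting 12×8 matrix has rank 7, and its Smith normal form has invariant factors (1,1,1,1,1,1,1).

Reading off H_k = ker ∂_k / im ∂_{k+1}:

  H_0: rank C_0 − rank ∂_1 = 6 − 5 = 1, and the invariant factors of ∂_1 are all 1, so H_0 ≅ Z.
  H_1: rank ker ∂_1 − rank ∂_2 = (12 − 5) − 7 = 0, and the invariant factors of ∂_2 are all 1, so H_1 ≅ 0.
  H_2: rank ker ∂_2 − rank ∂_3 = (8 − 7) − 0 = 1, and there is no ∂_3, so H_2 ≅ Z.

H_0 ≅ Z,  H_1 = 0,  H_2 ≅ Z.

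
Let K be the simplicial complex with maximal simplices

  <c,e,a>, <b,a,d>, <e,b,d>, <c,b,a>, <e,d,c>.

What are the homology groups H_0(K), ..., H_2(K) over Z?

Order the vertices as a < b < c < d < e. Listing each simplex with vertices in this order, K has dimension 2 with simplices:

  0-simplices (5): a, b, c, d, e
  1-simplices (10): ab, ac, ad, ae, bc, bd, be, cd, ce, de
  2-simplices (5): abc, abd, ace, bde, cde

Hence C_0 ≅ Z^5, C_1 ≅ Z^10, C_2 ≅ Z^5.

∂_1: C_1 → C_0 maps an edge to its endpoints' difference, ∂[p,q] = q − p.
The resulting 5×10 matrix has rank 4, and its Smith normal form has invariant factors (1,1,1,1).

∂_2: C_2 → C_1 maps a triangle to the signed sum of its edges. For instance
  ∂cde = de − ce + cd,
  ∂abd = bd − ad + ab.
As a 10×5 matrix over Z this has rank 5, with invariant factors (1,1,1,1,1).

Reading off H_k = ker ∂_k / im ∂_{k+1}:

  H_0: rank C_0 − rank ∂_1 = 5 − 4 = 1, and the invariant factors of ∂_1 are all 1, so H_0 ≅ Z.
  H_1: rank ker ∂_1 − rank ∂_2 = (10 − 4) − 5 = 1, and the invariant factors of ∂_2 are all 1, so H_1 ≅ Z.
  H_2: rank ker ∂_2 − rank ∂_3 = (5 − 5) − 0 = 0, and there is no ∂_3, so H_2 ≅ 0.

H_0 = Z,  H_1 = Z,  H_2 = 0.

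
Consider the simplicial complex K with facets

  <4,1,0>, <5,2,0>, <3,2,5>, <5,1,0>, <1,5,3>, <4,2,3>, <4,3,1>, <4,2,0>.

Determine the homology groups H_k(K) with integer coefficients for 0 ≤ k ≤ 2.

H_0 = Z,  H_1 = 0,  H_2 = Z.

We work with the vertex ordering 0 < 1 < 2 < 3 < 4 < 5. The simplices of K, each written with vertices in increasing order, are:

  0-simplices (6): [0], [1], [2], [3], [4], [5]
  1-simplices (12): [0,1], [0,2], [0,4], [0,5], [1,3], [1,4], [1,5], [2,3], [2,4], [2,5], [3,4], [3,5]
  2-simplices (8): [0,1,4], [0,1,5], [0,2,4], [0,2,5], [1,3,4], [1,3,5], [2,3,4], [2,3,5]

Hence C_0 ≅ Z^6, C_1 ≅ Z^12, C_2 ≅ Z^8.

The boundary map ∂_1: C_1 → C_0 sends each edge [p,q] (with p < q) to q − p.
As a 6×12 matrix over Z this has rank 5, with invariant factors (1,1,1,1,1).

The boundary map ∂_2: C_2 → C_1 maps a triangle to the signed sum of its edges. For instance
  ∂[0,1,4] = [1,4] − [0,4] + [0,1],
  ∂[0,1,5] = [1,5] − [0,5] + [0,1].
The 12×8 boundary matrix has rank 7 and Smith normal form diag(1,1,1,1,1,1,1).

Reading off H_k = ker ∂_k / im ∂_{k+1}:

  H_0: rank C_0 − rank ∂_1 = 6 − 5 = 1, and the invariant factors of ∂_1 are all 1, so H_0 ≅ Z.
  H_1: rank ker ∂_1 − rank ∂_2 = (12 − 5) − 7 = 0, and the invariant factors of ∂_2 are all 1, so H_1 ≅ 0.
  H_2: rank ker ∂_2 − rank ∂_3 = (8 − 7) − 0 = 1, and there is no ∂_3, so H_2 ≅ Z.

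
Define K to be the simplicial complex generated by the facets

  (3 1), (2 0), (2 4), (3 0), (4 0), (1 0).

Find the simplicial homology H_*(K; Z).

We work with the vertex ordering 0 < 1 < 2 < 3 < 4. The simplices of K, each written with vertices in increasing order, are:

  0-simplices (5): [0], [1], [2], [3], [4]
  1-simplices (6): [0,1], [0,2], [0,3], [0,4], [1,3], [2,4]

giving chain groups C_0 ≅ Z^5, C_1 ≅ Z^6.

∂_1: C_1 → C_0 sends each edge [p,q] (with p < q) to q − p. For instance
  ∂[0,1] = [1] − [0].
The 5×6 boundary matrix has rank 4 and Smith normal form diag(1,1,1,1).

Computing H_k = (kernel of ∂_k) / (image of ∂_{k+1}):

  H_0: rank C_0 − rank ∂_1 = 5 − 4 = 1, and the invariant factors of ∂_1 are all 1, so H_0 ≅ Z.
  H_1: rank ker ∂_1 − rank ∂_2 = (6 − 4) − 0 = 2, and there is no ∂_2, so H_1 ≅ Z^2.

As a check, the Euler characteristic is 5 − 6 = -1, which agrees with 1 − 2 = -1.
(K is a triangulation of a wedge of 2 circles.)

H_0 = Z,  H_1 = Z^2.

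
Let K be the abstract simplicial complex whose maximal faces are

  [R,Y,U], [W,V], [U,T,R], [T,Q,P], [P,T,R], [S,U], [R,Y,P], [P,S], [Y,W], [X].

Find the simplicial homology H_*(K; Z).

K has 10 vertices, 14 edges, 5 triangles.
rank ∂_0 = 0, rank ∂_1 = 8 ⇒ b_0 = 10 − 0 − 8 = 2; all invariant factors of ∂_1 are 1 so no torsion. So H_0 ≅ Z^2.
rank ∂_1 = 8, rank ∂_2 = 5 ⇒ b_1 = 14 − 8 − 5 = 1; all invariant factors of ∂_2 are 1 so no torsion. So H_1 ≅ Z.
rank ∂_2 = 5, rank ∂_3 = 0 ⇒ b_2 = 5 − 5 − 0 = 0. So H_2 ≅ 0.

H_0 ≅ Z^2,  H_1 ≅ Z,  H_2 = 0.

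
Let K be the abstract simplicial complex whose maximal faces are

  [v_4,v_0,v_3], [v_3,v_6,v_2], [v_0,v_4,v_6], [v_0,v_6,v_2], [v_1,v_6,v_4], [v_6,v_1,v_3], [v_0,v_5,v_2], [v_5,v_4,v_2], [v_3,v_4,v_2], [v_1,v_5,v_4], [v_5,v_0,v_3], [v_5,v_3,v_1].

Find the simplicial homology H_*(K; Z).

Take the total order v_0 < v_1 < v_2 < v_3 < v_4 < v_5 < v_6 on the vertex set. Then K (dimension 2) consists of the simplices:

  0-simplices (7): [v_0], [v_1], [v_2], [v_3], [v_4], [v_5], [v_6]
  1-simplices (18): (18 of them)
  2-simplices (12): (12 of them)

giving chain groups C_0 ≅ Z^7, C_1 ≅ Z^18, C_2 ≅ Z^12.

The boundary map ∂_1: C_1 → C_0 is given by ∂[p,q] = [q] − [p]. For instance
  ∂[v_4,v_5] = [v_5] − [v_4].
The resulting 7×18 matrix has rank 6, and its Smith normal form has invariant factors (1,1,1,1,1,1).

Boundary ∂_2: C_2 → C_1 maps a triangle to the signed sum of its edges. For instance
  ∂[v_0,v_2,v_6] = [v_2,v_6] − [v_0,v_6] + [v_0,v_2],
  ∂[v_0,v_4,v_6] = [v_4,v_6] − [v_0,v_6] + [v_0,v_4].
This gives a 18×12 integer matrix of rank 12; reducing to Smith normal form yields diagonal entries (1,1,1,1,1,1,1,1,1,1,1,2).

Now H_k = ker ∂_k / im ∂_{k+1}, so:

  H_0: rank C_0 − rank ∂_1 = 7 − 6 = 1, and the invariant factors of ∂_1 are all 1, so H_0 ≅ Z.
  H_1: rank ker ∂_1 − rank ∂_2 = (18 − 6) − 12 = 0, and ∂_2 has invariant factor 2 > 1, so H_1 ≅ Z_2.
  H_2: rank ker ∂_2 − rank ∂_3 = (12 − 12) − 0 = 0, and there is no ∂_3, so H_2 ≅ 0.

As a check, the Euler characteristic is 7 − 18 + 12 = 1, which agrees with 1 − 0 + 0 = 1.
(K is a triangulation of the real projective plane RP^2.)

H_0 ≅ Z,  H_1 ≅ Z_2,  H_2 = 0.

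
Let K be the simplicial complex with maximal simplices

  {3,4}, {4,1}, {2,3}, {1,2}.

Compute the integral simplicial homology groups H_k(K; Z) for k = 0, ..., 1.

Take the total order 1 < 2 < 3 < 4 on the vertex set. Then K (dimension 1) consists of the simplices:

  0-simplices (4): [1], [2], [3], [4]
  1-simplices (4): [1,2], [1,4], [2,3], [3,4]

Hence C_0 ≅ Z^4, C_1 ≅ Z^4.

∂_1: C_1 → C_0 maps an edge to its endpoints' difference, ∂[p,q] = q − p.
As a 4×4 matrix over Z this has rank 3, with invariant factors (1,1,1).

Computing H_k = (kernel of ∂_k) / (image of ∂_{k+1}):

  H_0: rank C_0 − rank ∂_1 = 4 − 3 = 1, and the invariant factors of ∂_1 are all 1, so H_0 = Z.
  H_1: rank ker ∂_1 − rank ∂_2 = (4 − 3) − 0 = 1, and there is no ∂_2, so H_1 = Z.

As a check, the Euler characteristic is 4 − 4 = 0, which agrees with 1 − 1 = 0.

H_0 = Z,  H_1 = Z.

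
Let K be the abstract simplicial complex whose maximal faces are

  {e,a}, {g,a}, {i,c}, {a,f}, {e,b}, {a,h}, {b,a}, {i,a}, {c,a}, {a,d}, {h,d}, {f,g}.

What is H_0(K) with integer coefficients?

Take the total order a < b < c < d < e < f < g < h < i on the vertex set. Then K (dimension 1) consists of the simplices:

  0-simplices (9): a, b, c, d, e, f, g, h, i
  1-simplices (12): ab, ac, ad, ae, af, ag, ah, ai, be, ci, dh, fg

so the chain groups are C_0 ≅ Z^9, C_1 ≅ Z^12.

The boundary map ∂_1: C_1 → C_0 maps an edge to its endpoints' difference, ∂[p,q] = q − p. For instance
  ∂ac = c − a.
The resulting 9×12 matrix has rank 8, and its Smith normal form has invariant factors (1,1,1,1,1,1,1,1).

Now H_k = ker ∂_k / im ∂_{k+1}, so:

  H_0: rank C_0 − rank ∂_1 = 9 − 8 = 1, and the invariant factors of ∂_1 are all 1, so H_0 ≅ Z.

H_0 = Z.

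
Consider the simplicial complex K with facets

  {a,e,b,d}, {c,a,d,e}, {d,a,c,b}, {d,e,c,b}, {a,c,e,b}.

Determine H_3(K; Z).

Order the vertices as a < b < c < d < e. Listing each simplex with vertices in this order, K has dimension 3 with simplices:

  0-simplices (5): a, b, c, d, e
  1-simplices (10): ab, ac, ad, ae, bc, bd, be, cd, ce, de
  2-simplices (10): abc, abd, abe, acd, ace, ade, bcd, bce, bde, cde
  3-simplices (5): abcd, abce, abde, acde, bcde

so the chain groups are C_0 ≅ Z^5, C_1 ≅ Z^10, C_2 ≅ Z^10, C_3 ≅ Z^5.

Boundary ∂_1: C_1 → C_0 sends each edge [p,q] (with p < q) to q − p. For instance
  ∂de = e − d.
This gives a 5×10 integer matrix of rank 4; reducing to Smith normal form yields diagonal entries (1,1,1,1).

Boundary ∂_2: C_2 → C_1 maps a triangle to the signed sum of its edges. For instance
  ∂abc = bc − ac + ab,
  ∂abd = bd − ad + ab.
The resulting 10×10 matrix has rank 6, and its Smith normal form has invariant factors (1,1,1,1,1,1).

Boundary ∂_3: C_3 → C_2 sends each 3-simplex σ to the alternating sum Σ_i (−1)^i (σ with its i-th vertex removed). For instance
  ∂acde = cde − ade + ace − acd,
  ∂abde = bde − ade + abe − abd.
The 10×5 boundary matrix has rank 4 and Smith normal form diag(1,1,1,1).

Now H_k = ker ∂_k / im ∂_{k+1}, so:

  H_3: rank ker ∂_3 − rank ∂_4 = (5 − 4) − 0 = 1, and there is no ∂_4, so H_3 ≅ Z.

H_3 = Z.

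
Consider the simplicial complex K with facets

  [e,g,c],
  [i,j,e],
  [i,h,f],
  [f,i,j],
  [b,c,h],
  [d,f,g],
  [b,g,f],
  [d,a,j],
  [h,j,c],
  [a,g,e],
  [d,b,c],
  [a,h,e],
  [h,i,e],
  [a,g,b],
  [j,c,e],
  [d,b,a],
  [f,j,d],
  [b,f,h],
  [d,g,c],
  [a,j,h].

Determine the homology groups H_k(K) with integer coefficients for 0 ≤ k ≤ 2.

Order the vertices as a < b < c < d < e < f < g < h < i < j. Listing each simplex with vertices in this order, K has dimension 2 with simplices:

  0-simplices (10): a, b, c, d, e, f, g, h, i, j
  1-simplices (30): ab, ad, ae, ag, ah, aj, bc, bd, bf, bg, bh, cd, ce, cg, ch, cj, df, dg, dj, eg, eh, ei, ej, fg, fh, fi, fj, hi, hj, ij
  2-simplices (20): abd, abg, adj, aeg, aeh, ahj, bcd, bch, bfg, bfh, cdg, ceg, cej, chj, dfg, dfj, ehi, eij, fhi, fij

so the chain groups are C_0 ≅ Z^10, C_1 ≅ Z^30, C_2 ≅ Z^20.

∂_1: C_1 → C_0 is given by ∂[p,q] = [q] − [p].
The resulting 10×30 matrix has rank 9, and its Smith normal form has invariant factors (1,1,1,1,1,1,1,1,1).

∂_2: C_2 → C_1 maps a triangle to the signed sum of its edges. For instance
  ∂bfh = fh − bh + bf,
  ∂adj = dj − aj + ad.
The resulting 30×20 matrix has rank 20, and its Smith normal form has invariant factors (1,1,1,1,1,1,1,1,1,1,1,1,1,1,1,1,1,1,1,2).

From H_k ≅ ker(∂_k) / im(∂_{k+1}) we obtain:

  H_0: rank C_0 − rank ∂_1 = 10 − 9 = 1, and the invariant factors of ∂_1 are all 1, so H_0 = Z.
  H_1: rank ker ∂_1 − rank ∂_2 = (30 − 9) − 20 = 1, and ∂_2 has invariant factor 2 > 1, so H_1 = Z ⊕ Z/2.
  H_2: rank ker ∂_2 − rank ∂_3 = (20 − 20) − 0 = 0, and there is no ∂_3, so H_2 = 0.

As a check, the Euler characteristic is 10 − 30 + 20 = 0, which agrees with 1 − 1 + 0 = 0.

H_0 = Z,  H_1 = Z ⊕ Z/2,  H_2 = 0.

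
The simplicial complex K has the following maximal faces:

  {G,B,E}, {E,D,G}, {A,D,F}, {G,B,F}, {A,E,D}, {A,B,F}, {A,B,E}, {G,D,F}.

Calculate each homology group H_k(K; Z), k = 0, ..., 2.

H_0 ≅ Z,  H_1 = 0,  H_2 ≅ Z.

Take the total order A < B < D < E < F < G on the vertex set. Then K (dimension 2) consists of the simplices:

  0-simplices (6): A, B, D, E, F, G
  1-simplices (12): AB, AD, AE, AF, BE, BF, BG, DE, DF, DG, EG, FG
  2-simplices (8): ABE, ABF, ADE, ADF, BEG, BFG, DEG, DFG

so the chain groups are C_0 ≅ Z^6, C_1 ≅ Z^12, C_2 ≅ Z^8.

The boundary map ∂_1: C_1 → C_0 sends each edge [p,q] (with p < q) to q − p. For instance
  ∂BF = F − B.
The resulting 6×12 matrix has rank 5, and its Smith normal form has invariant factors (1,1,1,1,1).

∂_2: C_2 → C_1 maps a triangle to the signed sum of its edges. For instance
  ∂ABE = BE − AE + AB,
  ∂DFG = FG − DG + DF.
As a 12×8 matrix over Z this has rank 7, with invariant factors (1,1,1,1,1,1,1).

From H_k ≅ ker(∂_k) / im(∂_{k+1}) we obtain:

  H_0: rank C_0 − rank ∂_1 = 6 − 5 = 1, and the invariant factors of ∂_1 are all 1, so H_0 ≅ Z.
  H_1: rank ker ∂_1 − rank ∂_2 = (12 − 5) − 7 = 0, and the invariant factors of ∂_2 are all 1, so H_1 ≅ 0.
  H_2: rank ker ∂_2 − rank ∂_3 = (8 − 7) − 0 = 1, and there is no ∂_3, so H_2 ≅ Z.

(K is a triangulation of the 2-sphere S^2.)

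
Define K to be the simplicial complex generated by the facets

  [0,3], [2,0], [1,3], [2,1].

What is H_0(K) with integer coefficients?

Fix the vertex order 0 < 1 < 2 < 3 and write every simplex with vertices in increasing order. Then dim K = 1 and the simplices of K are:

  0-simplices (4): [0], [1], [2], [3]
  1-simplices (4): [0,2], [0,3], [1,2], [1,3]

giving chain groups C_0 ≅ Z^4, C_1 ≅ Z^4.

Boundary ∂_1: C_1 → C_0 maps an edge to its endpoints' difference, ∂[p,q] = q − p. For instance
  ∂[0,2] = [2] − [0].
This gives a 4×4 integer matrix of rank 3; reducing to Smith normal form yields diagonal entries (1,1,1).

Computing H_k = (kernel of ∂_k) / (image of ∂_{k+1}):

  H_0: rank C_0 − rank ∂_1 = 4 − 3 = 1, and the invariant factors of ∂_1 are all 1, so H_0 = Z.

(K is a triangulation of the circle S^1.)

H_0 ≅ Z.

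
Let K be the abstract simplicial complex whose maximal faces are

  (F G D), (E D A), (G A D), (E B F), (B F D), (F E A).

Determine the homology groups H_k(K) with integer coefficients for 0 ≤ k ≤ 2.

H_0 ≅ Z,  H_1 ≅ Z,  H_2 = 0.

We work with the vertex ordering A < B < D < E < F < G. The simplices of K, each written with vertices in increasing order, are:

  0-simplices (6): A, B, D, E, F, G
  1-simplices (12): AD, AE, AF, AG, BD, BE, BF, DE, DF, DG, EF, FG
  2-simplices (6): ADE, ADG, AEF, BDF, BEF, DFG

Hence C_0 ≅ Z^6, C_1 ≅ Z^12, C_2 ≅ Z^6.

∂_1: C_1 → C_0 is given by ∂[p,q] = [q] − [p].
This gives a 6×12 integer matrix of rank 5; reducing to Smith normal form yields diagonal entries (1,1,1,1,1).

∂_2: C_2 → C_1 acts by ∂[p,q,r] = [q,r] − [p,r] + [p,q]. For instance
  ∂DFG = FG − DG + DF,
  ∂BDF = DF − BF + BD.
The 12×6 boundary matrix has rank 6 and Smith normal form diag(1,1,1,1,1,1).

Computing H_k = (kernel of ∂_k) / (image of ∂_{k+1}):

  H_0: rank C_0 − rank ∂_1 = 6 − 5 = 1, and the invariant factors of ∂_1 are all 1, so H_0 ≅ Z.
  H_1: rank ker ∂_1 − rank ∂_2 = (12 − 5) − 6 = 1, and the invariant factors of ∂_2 are all 1, so H_1 ≅ Z.
  H_2: rank ker ∂_2 − rank ∂_3 = (6 − 6) − 0 = 0, and there is no ∂_3, so H_2 ≅ 0.

As a check, the Euler characteristic is 6 − 12 + 6 = 0, which agrees with 1 − 1 + 0 = 0.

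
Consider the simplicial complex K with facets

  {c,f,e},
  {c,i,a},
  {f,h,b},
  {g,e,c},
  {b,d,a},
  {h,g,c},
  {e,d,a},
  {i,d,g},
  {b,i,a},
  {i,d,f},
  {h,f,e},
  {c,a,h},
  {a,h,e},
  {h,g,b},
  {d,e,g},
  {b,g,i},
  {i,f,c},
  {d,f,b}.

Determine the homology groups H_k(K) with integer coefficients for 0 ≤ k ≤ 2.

Fix the vertex order a < b < c < d < e < f < g < h < i and write every simplex with vertices in increasing order. Then dim K = 2 and the simplices of K are:

  0-simplices (9): a, b, c, d, e, f, g, h, i
  1-simplices (27): ab, ac, ad, ae, ah, ai, bd, bf, bg, bh, bi, ce, cf, cg, ch, ci, de, df, dg, di, ef, eg, eh, fh, fi, gh, gi
  2-simplices (18): abd, abi, ach, aci, ade, aeh, bdf, bfh, bgh, bgi, cef, ceg, cfi, cgh, deg, dfi, dgi, efh

giving chain groups C_0 ≅ Z^9, C_1 ≅ Z^27, C_2 ≅ Z^18.

Boundary ∂_1: C_1 → C_0 maps an edge to its endpoints' difference, ∂[p,q] = q − p. For instance
  ∂ae = e − a.
This gives a 9×27 integer matrix of rank 8; reducing to Smith normal form yields diagonal entries (1,1,1,1,1,1,1,1).

∂_2: C_2 → C_1 sends each 2-simplex [p,q,r] to [q,r] − [p,r] + [p,q]. For instance
  ∂aci = ci − ai + ac,
  ∂ade = de − ae + ad.
As a 27×18 matrix over Z this has rank 18, with invariant factors (1,1,1,1,1,1,1,1,1,1,1,1,1,1,1,1,1,2).

Computing H_k = (kernel of ∂_k) / (image of ∂_{k+1}):

  H_0: rank C_0 − rank ∂_1 = 9 − 8 = 1, and the invariant factors of ∂_1 are all 1, so H_0 ≅ Z.
  H_1: rank ker ∂_1 − rank ∂_2 = (27 − 8) − 18 = 1, and ∂_2 has invariant factor 2 > 1, so H_1 ≅ Z ⊕ Z/2.
  H_2: rank ker ∂_2 − rank ∂_3 = (18 − 18) − 0 = 0, and there is no ∂_3, so H_2 ≅ 0.

As a check, the Euler characteristic is 9 − 27 + 18 = 0, which agrees with 1 − 1 + 0 = 0.

H_0 ≅ Z,  H_1 ≅ Z ⊕ Z/2,  H_2 = 0.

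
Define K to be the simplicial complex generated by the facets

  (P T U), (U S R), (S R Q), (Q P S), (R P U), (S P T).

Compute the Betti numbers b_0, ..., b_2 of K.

Order the vertices as P < Q < R < S < T < U. Listing each simplex with vertices in this order, K has dimension 2 with simplices:

  0-simplices (6): P, Q, R, S, T, U
  1-simplices (12): PQ, PR, PS, PT, PU, QR, QS, RS, RU, ST, SU, TU
  2-simplices (6): PQS, PRU, PST, PTU, QRS, RSU

so the chain groups are C_0 ≅ Z^6, C_1 ≅ Z^12, C_2 ≅ Z^6.

The boundary map ∂_1: C_1 → C_0 maps an edge to its endpoints' difference, ∂[p,q] = q − p.
This gives a 6×12 integer matrix of rank 5; reducing to Smith normal form yields diagonal entries (1,1,1,1,1).

The boundary map ∂_2: C_2 → C_1 maps a triangle to the signed sum of its edges. For instance
  ∂PRU = RU − PU + PR,
  ∂PTU = TU − PU + PT.
As a 12×6 matrix over Z this has rank 6, with invariant factors (1,1,1,1,1,1).

Reading off H_k = ker ∂_k / im ∂_{k+1}:

  H_0: rank C_0 − rank ∂_1 = 6 − 5 = 1, and the invariant factors of ∂_1 are all 1, so H_0 = Z.
  H_1: rank ker ∂_1 − rank ∂_2 = (12 − 5) − 6 = 1, and the invariant factors of ∂_2 are all 1, so H_1 = Z.
  H_2: rank ker ∂_2 − rank ∂_3 = (6 − 6) − 0 = 0, and there is no ∂_3, so H_2 = 0.

Hence the Betti numbers are b_0 = 1, b_1 = 1, b_2 = 0.

b_0 = 1, b_1 = 1, b_2 = 0.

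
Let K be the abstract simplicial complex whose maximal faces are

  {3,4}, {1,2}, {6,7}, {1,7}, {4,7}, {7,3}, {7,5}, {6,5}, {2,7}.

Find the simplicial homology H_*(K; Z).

H_0 ≅ Z,  H_1 ≅ Z^3.

Order the vertices as 1 < 2 < 3 < 4 < 5 < 6 < 7. Listing each simplex with vertices in this order, K has dimension 1 with simplices:

  0-simplices (7): [1], [2], [3], [4], [5], [6], [7]
  1-simplices (9): [1,2], [1,7], [2,7], [3,4], [3,7], [4,7], [5,6], [5,7], [6,7]

Hence C_0 ≅ Z^7, C_1 ≅ Z^9.

The boundary map ∂_1: C_1 → C_0 is given by ∂[p,q] = [q] − [p].
The 7×9 boundary matrix has rank 6 and Smith normal form diag(1,1,1,1,1,1).

Reading off H_k = ker ∂_k / im ∂_{k+1}:

  H_0: rank C_0 − rank ∂_1 = 7 − 6 = 1, and the invariant factors of ∂_1 are all 1, so H_0 = Z.
  H_1: rank ker ∂_1 − rank ∂_2 = (9 − 6) − 0 = 3, and there is no ∂_2, so H_1 = Z^3.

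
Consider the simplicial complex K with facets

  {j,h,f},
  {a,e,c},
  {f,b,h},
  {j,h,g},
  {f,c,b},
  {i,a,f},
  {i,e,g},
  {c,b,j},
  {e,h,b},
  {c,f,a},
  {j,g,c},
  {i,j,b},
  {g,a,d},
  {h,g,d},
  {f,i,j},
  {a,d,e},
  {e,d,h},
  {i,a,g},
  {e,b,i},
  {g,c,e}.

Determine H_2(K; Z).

Fix the vertex order a < b < c < d < e < f < g < h < i < j and write every simplex with vertices in increasing order. Then dim K = 2 and the simplices of K are:

  0-simplices (10): a, b, c, d, e, f, g, h, i, j
  1-simplices (30): ac, ad, ae, af, ag, ai, bc, be, bf, bh, bi, bj, ce, cf, cg, cj, de, dg, dh, eg, eh, ei, fh, fi, fj, gh, gi, gj, hj, ij
  2-simplices (20): ace, acf, ade, adg, afi, agi, bcf, bcj, beh, bei, bfh, bij, ceg, cgj, deh, dgh, egi, fhj, fij, ghj

giving chain groups C_0 ≅ Z^10, C_1 ≅ Z^30, C_2 ≅ Z^20.

∂_1: C_1 → C_0 is given by ∂[p,q] = [q] − [p].
The 10×30 boundary matrix has rank 9 and Smith normal form diag(1,1,1,1,1,1,1,1,1).

The boundary map ∂_2: C_2 → C_1 acts by ∂[p,q,r] = [q,r] − [p,r] + [p,q]. For instance
  ∂afi = fi − ai + af,
  ∂adg = dg − ag + ad.
As a 30×20 matrix over Z this has rank 20, with invariant factors (1,1,1,1,1,1,1,1,1,1,1,1,1,1,1,1,1,1,1,2).

Reading off H_k = ker ∂_k / im ∂_{k+1}:

  H_2: rank ker ∂_2 − rank ∂_3 = (20 − 20) − 0 = 0, and there is no ∂_3, so H_2 ≅ 0.

H_2 = 0.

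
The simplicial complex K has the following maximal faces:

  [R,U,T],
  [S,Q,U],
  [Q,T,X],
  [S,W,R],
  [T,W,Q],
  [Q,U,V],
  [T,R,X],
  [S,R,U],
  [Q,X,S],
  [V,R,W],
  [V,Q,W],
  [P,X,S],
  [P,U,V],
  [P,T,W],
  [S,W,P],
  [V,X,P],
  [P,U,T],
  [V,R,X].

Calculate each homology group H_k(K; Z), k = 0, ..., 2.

H_0 ≅ Z,  H_1 ≅ Z^2,  H_2 ≅ Z.

Order the vertices as P < Q < R < S < T < U < V < W < X. Listing each simplex with vertices in this order, K has dimension 2 with simplices:

  0-simplices (9): P, Q, R, S, T, U, V, W, X
  1-simplices (27): PS, PT, PU, PV, PW, PX, QS, QT, QU, QV, QW, QX, RS, RT, RU, RV, RW, RX, SU, SW, SX, TU, TW, TX, UV, VW, VX
  2-simplices (18): PSW, PSX, PTU, PTW, PUV, PVX, QSU, QSX, QTW, QTX, QUV, QVW, RSU, RSW, RTU, RTX, RVW, RVX

giving chain groups C_0 ≅ Z^9, C_1 ≅ Z^27, C_2 ≅ Z^18.

∂_1: C_1 → C_0 maps an edge to its endpoints' difference, ∂[p,q] = q − p.
This gives a 9×27 integer matrix of rank 8; reducing to Smith normal form yields diagonal entries (1,1,1,1,1,1,1,1).

The boundary map ∂_2: C_2 → C_1 acts by ∂[p,q,r] = [q,r] − [p,r] + [p,q]. For instance
  ∂PUV = UV − PV + PU,
  ∂QTX = TX − QX + QT.
The 27×18 boundary matrix has rank 17 and Smith normal form diag(1,1,1,1,1,1,1,1,1,1,1,1,1,1,1,1,1).

Computing H_k = (kernel of ∂_k) / (image of ∂_{k+1}):

  H_0: rank C_0 − rank ∂_1 = 9 − 8 = 1, and the invariant factors of ∂_1 are all 1, so H_0 = Z.
  H_1: rank ker ∂_1 − rank ∂_2 = (27 − 8) − 17 = 2, and the invariant factors of ∂_2 are all 1, so H_1 = Z^2.
  H_2: rank ker ∂_2 − rank ∂_3 = (18 − 17) − 0 = 1, and there is no ∂_3, so H_2 = Z.

As a check, the Euler characteristic is 9 − 27 + 18 = 0, which agrees with 1 − 2 + 1 = 0.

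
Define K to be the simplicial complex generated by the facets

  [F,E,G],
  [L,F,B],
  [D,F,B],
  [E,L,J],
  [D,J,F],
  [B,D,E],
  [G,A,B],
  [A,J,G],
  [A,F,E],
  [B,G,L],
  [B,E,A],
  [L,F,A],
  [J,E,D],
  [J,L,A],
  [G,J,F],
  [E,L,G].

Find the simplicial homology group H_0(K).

Take the total order A < B < D < E < F < G < J < L on the vertex set. Then K (dimension 2) consists of the simplices:

  0-simplices (8): A, B, D, E, F, G, J, L
  1-simplices (24): AB, AE, AF, AG, AJ, AL, BD, BE, BF, BG, BL, DE, DF, DJ, EF, EG, EJ, EL, FG, FJ, FL, GJ, GL, JL
  2-simplices (16): ABE, ABG, AEF, AFL, AGJ, AJL, BDE, BDF, BFL, BGL, DEJ, DFJ, EFG, EGL, EJL, FGJ

Hence C_0 ≅ Z^8, C_1 ≅ Z^24, C_2 ≅ Z^16.

∂_1: C_1 → C_0 sends each edge [p,q] (with p < q) to q − p. For instance
  ∂BG = G − B.
The 8×24 boundary matrix has rank 7 and Smith normal form diag(1,1,1,1,1,1,1).

Boundary ∂_2: C_2 → C_1 maps a triangle to the signed sum of its edges. For instance
  ∂BGL = GL − BL + BG,
  ∂AJL = JL − AL + AJ.
As a 24×16 matrix over Z this has rank 15, with invariant factors (1,1,1,1,1,1,1,1,1,1,1,1,1,1,1).

Computing H_k = (kernel of ∂_k) / (image of ∂_{k+1}):

  H_0: rank C_0 − rank ∂_1 = 8 − 7 = 1, and the invariant factors of ∂_1 are all 1, so H_0 ≅ Z.

H_0 ≅ Z.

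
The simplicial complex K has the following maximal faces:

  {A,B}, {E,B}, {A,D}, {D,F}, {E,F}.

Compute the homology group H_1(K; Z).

Take the total order A < B < D < E < F on the vertex set. Then K (dimension 1) consists of the simplices:

  0-simplices (5): A, B, D, E, F
  1-simplices (5): AB, AD, BE, DF, EF

so the chain groups are C_0 ≅ Z^5, C_1 ≅ Z^5.

∂_1: C_1 → C_0 is given by ∂[p,q] = [q] − [p].
The resulting 5×5 matrix has rank 4, and its Smith normal form has invariant factors (1,1,1,1).

From H_k ≅ ker(∂_k) / im(∂_{k+1}) we obtain:

  H_1: rank ker ∂_1 − rank ∂_2 = (5 − 4) − 0 = 1, and there is no ∂_2, so H_1 ≅ Z.

H_1 ≅ Z.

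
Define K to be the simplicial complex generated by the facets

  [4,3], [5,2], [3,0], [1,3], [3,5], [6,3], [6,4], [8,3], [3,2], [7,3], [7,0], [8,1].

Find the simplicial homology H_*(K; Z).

We work with the vertex ordering 0 < 1 < 2 < 3 < 4 < 5 < 6 < 7 < 8. The simplices of K, each written with vertices in increasing order, are:

  0-simplices (9): [0], [1], [2], [3], [4], [5], [6], [7], [8]
  1-simplices (12): [0,3], [0,7], [1,3], [1,8], [2,3], [2,5], [3,4], [3,5], [3,6], [3,7], [3,8], [4,6]

giving chain groups C_0 ≅ Z^9, C_1 ≅ Z^12.

The boundary map ∂_1: C_1 → C_0 is given by ∂[p,q] = [q] − [p].
This gives a 9×12 integer matrix of rank 8; reducing to Smith normal form yields diagonal entries (1,1,1,1,1,1,1,1).

Now H_k = ker ∂_k / im ∂_{k+1}, so:

  H_0: rank C_0 − rank ∂_1 = 9 − 8 = 1, and the invariant factors of ∂_1 are all 1, so H_0 ≅ Z.
  H_1: rank ker ∂_1 − rank ∂_2 = (12 − 8) − 0 = 4, and there is no ∂_2, so H_1 ≅ Z^4.

H_0 = Z,  H_1 = Z^4.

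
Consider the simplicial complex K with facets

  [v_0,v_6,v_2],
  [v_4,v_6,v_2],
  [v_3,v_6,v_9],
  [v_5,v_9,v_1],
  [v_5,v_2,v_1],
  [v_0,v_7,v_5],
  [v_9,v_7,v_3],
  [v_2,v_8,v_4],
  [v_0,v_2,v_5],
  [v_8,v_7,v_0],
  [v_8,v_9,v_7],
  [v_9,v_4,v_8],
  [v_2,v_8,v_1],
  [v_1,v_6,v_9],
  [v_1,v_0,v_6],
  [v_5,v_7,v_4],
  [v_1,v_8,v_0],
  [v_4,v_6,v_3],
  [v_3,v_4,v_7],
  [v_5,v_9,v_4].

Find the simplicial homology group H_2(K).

H_2 = 0.

We work with the vertex ordering v_0 < v_1 < v_2 < v_3 < v_4 < v_5 < v_6 < v_7 < v_8 < v_9. The simplices of K, each written with vertices in increasing order, are:

  0-simplices (10): [v_0], [v_1], [v_2], [v_3], [v_4], [v_5], [v_6], [v_7], [v_8], [v_9]
  1-simplices (30): (30 of them)
  2-simplices (20): (20 of them)

giving chain groups C_0 ≅ Z^10, C_1 ≅ Z^30, C_2 ≅ Z^20.

Boundary ∂_1: C_1 → C_0 is given by ∂[p,q] = [q] − [p].
The resulting 10×30 matrix has rank 9, and its Smith normal form has invariant factors (1,1,1,1,1,1,1,1,1).

The boundary map ∂_2: C_2 → C_1 acts by ∂[p,q,r] = [q,r] − [p,r] + [p,q]. For instance
  ∂[v_0,v_7,v_8] = [v_7,v_8] − [v_0,v_8] + [v_0,v_7],
  ∂[v_4,v_5,v_7] = [v_5,v_7] − [v_4,v_7] + [v_4,v_5].
This gives a 30×20 integer matrix of rank 20; reducing to Smith normal form yields diagonal entries (1,1,1,1,1,1,1,1,1,1,1,1,1,1,1,1,1,1,1,2).

Reading off H_k = ker ∂_k / im ∂_{k+1}:

  H_2: rank ker ∂_2 − rank ∂_3 = (20 − 20) − 0 = 0, and there is no ∂_3, so H_2 = 0.

(K is a triangulation of the Klein bottle.)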